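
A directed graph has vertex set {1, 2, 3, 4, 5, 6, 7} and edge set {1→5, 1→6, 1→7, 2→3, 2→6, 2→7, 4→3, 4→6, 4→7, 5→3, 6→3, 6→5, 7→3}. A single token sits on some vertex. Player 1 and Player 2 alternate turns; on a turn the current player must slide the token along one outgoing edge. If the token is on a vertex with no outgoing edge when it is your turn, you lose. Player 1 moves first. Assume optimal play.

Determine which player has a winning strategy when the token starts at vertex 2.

Positions with no move are L. A position that does have a move is losing for the player to move precisely when every available move leads to a winning position for the opponent. Fill in the labels:
Every edge goes from a vertex to one that appears earlier in the order 3, 7, 5, 6, 2, 1, 4, so processing vertices in that order labels each vertex after all of its successors.
3: no outgoing edge → L
7: W (go to 3, an L position)
5: W (go to 3, an L position)
6: W (go to 3, an L position)
2: W (go to 3, an L position)
1: L (options 6(W), 5(W), 7(W) are all W)
4: W (go to 3, an L position)
The starting position 2 is W: Player 1 should move to 3, handing over an L position.

Player 1 wins.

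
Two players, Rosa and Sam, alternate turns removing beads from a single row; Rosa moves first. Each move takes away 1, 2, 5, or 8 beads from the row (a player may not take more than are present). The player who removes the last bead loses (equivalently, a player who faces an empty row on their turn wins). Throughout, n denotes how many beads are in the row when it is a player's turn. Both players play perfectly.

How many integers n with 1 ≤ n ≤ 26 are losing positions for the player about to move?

9

Label each position W (a win for the player to move) or L (a loss). A position with no legal move is W; any other position is W exactly when some move reaches an L, and L when every move reaches a W.
n=0: no move; the opponent has just taken the last bead and therefore loses → W
n=1: only reaches 0(W), which is W → L
n=2: reaches L-position 1 → W
n=3: reaches L-position 1 → W
n=4: only reaches 3(W), 2(W), all W → L
n=5: reaches L-position 4 → W
n=6: reaches L-position 4 → W
n=7: only reaches 6(W), 5(W), 2(W), all W → L
n=8: reaches L-position 7 → W
n=9: reaches L-position 7 → W
n=10: only reaches 9(W), 8(W), 5(W), 2(W), all W → L
n=11: reaches L-position 10 → W
n=12: reaches L-position 10 → W
n=13: only reaches 12(W), 11(W), 8(W), 5(W), all W → L
n=14: reaches L-position 13 → W
n=15: reaches L-position 13 → W
n=16: only reaches 15(W), 14(W), 11(W), 8(W), all W → L
n=17: reaches L-position 16 → W
n=18: reaches L-position 16 → W
n=19: only reaches 18(W), 17(W), 14(W), 11(W), all W → L
n=20: reaches L-position 19 → W
n=21: reaches L-position 19 → W
n=22: only reaches 21(W), 20(W), 17(W), 14(W), all W → L
n=23: reaches L-position 22 → W
n=24: reaches L-position 22 → W
n=25: only reaches 24(W), 23(W), 20(W), 17(W), all W → L
n=26: reaches L-position 25 → W
L entries with 1 ≤ n ≤ 26 (the range starts at n=1): n = 1, 4, 7, 10, 13, 16, 19, 22, 25; that makes 9.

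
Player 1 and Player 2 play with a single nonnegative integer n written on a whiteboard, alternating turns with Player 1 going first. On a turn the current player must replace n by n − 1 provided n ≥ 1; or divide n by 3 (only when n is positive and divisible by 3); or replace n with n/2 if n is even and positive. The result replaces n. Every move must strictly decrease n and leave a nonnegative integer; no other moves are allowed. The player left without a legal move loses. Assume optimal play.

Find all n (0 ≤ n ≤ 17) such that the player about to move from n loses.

0, 2, 5, 7, 9, 11, 13, 16

Label each position W (a win for the player to move) or L (a loss). A position with no legal move is L; any other position is W exactly when some move reaches an L, and L when every move reaches a W.
n=0: no move → L
n=1: reaches L-position 0 → W
n=2: only reaches 1(W), which is W → L
n=3: reaches L-position 2 → W
n=4: reaches L-position 2 → W
n=5: only reaches 4(W), which is W → L
n=6: reaches L-position 2 → W
n=7: only reaches 6(W), which is W → L
n=8: reaches L-position 7 → W
n=9: only reaches 3(W), 8(W), all W → L
n=10: reaches L-position 5 → W
n=11: only reaches 10(W), which is W → L
n=12: reaches L-position 11 → W
n=13: only reaches 12(W), which is W → L
n=14: reaches L-position 7 → W
n=15: reaches L-position 5 → W
n=16: only reaches 8(W), 15(W), all W → L
n=17: reaches L-position 16 → W
Reading off the rows marked L gives the requested list; there are 8 such values of n.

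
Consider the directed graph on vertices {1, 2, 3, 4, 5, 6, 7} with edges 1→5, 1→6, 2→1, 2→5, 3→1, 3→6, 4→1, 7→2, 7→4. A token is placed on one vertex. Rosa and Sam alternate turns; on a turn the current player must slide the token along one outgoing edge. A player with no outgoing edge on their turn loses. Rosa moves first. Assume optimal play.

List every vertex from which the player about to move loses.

4, 5, 6

Label each position W (a win for the player to move) or L (a loss). A position with no legal move is L; any other position is W exactly when some move reaches an L, and L when every move reaches a W.
Every edge goes from a vertex to one that appears earlier in the order 5, 6, 1, 4, 2, 7, 3, so processing vertices in that order labels each vertex after all of its successors.
5: no outgoing edge → L
6: no outgoing edge → L
1: W (go to 6, an L position)
4: L (sole option 1(W) is W)
2: W (go to 5, an L position)
7: W (go to 4, an L position)
3: W (go to 6, an L position)
The losing starting vertices are exactly the entries labelled L in this table (3 of them).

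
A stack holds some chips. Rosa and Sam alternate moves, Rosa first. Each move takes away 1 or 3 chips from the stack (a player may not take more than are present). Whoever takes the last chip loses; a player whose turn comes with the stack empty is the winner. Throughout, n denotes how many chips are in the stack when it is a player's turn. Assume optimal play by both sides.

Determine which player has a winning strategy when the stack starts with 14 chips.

Rosa wins.

Compute win/loss labels from the base case upward. A position with no move is W. Any other position is W if it can reach an L in one move, else L.
n=0: no move; the opponent has just taken the last chip and therefore loses → W
n=1: only reaches 0(W), which is W → L
n=2: reaches L-position 1 → W
n=3: only reaches 2(W), 0(W), all W → L
n=4: reaches L-position 3 → W
n=5: only reaches 4(W), 2(W), all W → L
n=6: reaches L-position 5 → W
n=7: only reaches 6(W), 4(W), all W → L
n=8: reaches L-position 7 → W
n=9: only reaches 8(W), 6(W), all W → L
n=10: reaches L-position 9 → W
n=11: only reaches 10(W), 8(W), all W → L
n=12: reaches L-position 11 → W
n=13: only reaches 12(W), 10(W), all W → L
n=14: reaches L-position 13 → W
From 14 Rosa can remove 1, leaving 13, reaching an L position.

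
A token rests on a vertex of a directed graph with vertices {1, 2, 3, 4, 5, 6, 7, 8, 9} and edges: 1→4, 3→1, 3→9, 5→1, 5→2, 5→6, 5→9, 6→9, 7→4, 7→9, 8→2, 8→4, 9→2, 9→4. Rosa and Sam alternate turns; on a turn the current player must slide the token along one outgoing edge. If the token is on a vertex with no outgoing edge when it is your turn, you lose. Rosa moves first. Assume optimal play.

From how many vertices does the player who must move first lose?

Compute win/loss labels from the base case upward. A position with no move is L. Any other position is W if it can reach an L in one move, else L.
Every edge goes from a vertex to one that appears earlier in the order 4, 2, 1, 9, 6, 5, 3, 7, 8, so processing vertices in that order labels each vertex after all of its successors.
4: no outgoing edge → L
2: no outgoing edge → L
1: →4(L), so W
9: →2(L), so W
6: →9(W) only, which is W, so L
5: →6(L), so W
3: →9(W), 1(W) — all W, so L
7: →4(L), so W
8: →2(L), so W
The L vertices are 2, 3, 4, 6; that is 4 in all.

4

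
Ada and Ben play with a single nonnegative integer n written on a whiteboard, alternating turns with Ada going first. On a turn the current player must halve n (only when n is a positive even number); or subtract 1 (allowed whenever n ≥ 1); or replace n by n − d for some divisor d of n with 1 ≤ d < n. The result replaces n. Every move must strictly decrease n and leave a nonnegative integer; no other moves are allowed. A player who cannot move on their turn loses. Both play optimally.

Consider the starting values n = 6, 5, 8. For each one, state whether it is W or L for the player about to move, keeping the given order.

6: W, 5: L, 8: W

Work bottom-up. With no move the player to move loses. Otherwise the position is W if at least one move leads to an L position for the opponent, and L if every move leads to a W.
n=0: no move → L
n=1: W (go to 0, an L position)
n=2: L (sole option 1(W) is W)
n=3: W (go to 2, an L position)
n=4: W (go to 2, an L position)
n=5: L (sole option 4(W) is W)
n=6: W (go to 5, an L position)
n=7: L (sole option 6(W) is W)
n=8: W (go to 7, an L position)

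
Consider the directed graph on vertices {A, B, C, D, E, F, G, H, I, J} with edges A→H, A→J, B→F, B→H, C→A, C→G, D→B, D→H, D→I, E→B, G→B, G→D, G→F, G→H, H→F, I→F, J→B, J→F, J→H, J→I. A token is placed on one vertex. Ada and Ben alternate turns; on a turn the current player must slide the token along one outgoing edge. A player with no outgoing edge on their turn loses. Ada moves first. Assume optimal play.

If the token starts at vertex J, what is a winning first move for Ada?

Classify positions by backward induction: terminal positions (no move available) are L. From any other position, the mover wins iff some move reaches an L.
Every edge goes from a vertex to one that appears earlier in the order F, H, B, I, J, A, D, E, G, C, so processing vertices in that order labels each vertex after all of its successors.
F: no outgoing edge → L
H: can move to F, which is L ⇒ W
B: can move to F, which is L ⇒ W
I: can move to F, which is L ⇒ W
J: can move to F, which is L ⇒ W
A: moves to J(W), H(W); every one is W ⇒ L
D: moves to I(W), B(W), H(W); every one is W ⇒ L
E: the only move is to B(W), a W ⇒ L
G: can move to D, which is L ⇒ W
C: can move to A, which is L ⇒ W
From J, the L positions reachable in one move are: F.

Move to F.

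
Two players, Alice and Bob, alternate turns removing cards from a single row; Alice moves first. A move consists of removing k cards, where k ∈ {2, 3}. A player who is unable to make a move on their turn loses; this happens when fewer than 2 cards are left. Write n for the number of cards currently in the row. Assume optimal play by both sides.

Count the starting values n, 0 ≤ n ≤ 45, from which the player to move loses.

19

Compute win/loss labels from the base case upward. A position with no move is L. Any other position is W if it can reach an L in one move, else L.
n=0: no move → L
n=1: no move → L
n=2: →0(L), so W
n=3: →1(L), so W
n=4: →1(L), so W
n=5: →3(W), 2(W) — all W, so L
n=6: →4(W), 3(W) — all W, so L
n=7: →5(L), so W
n=8: →6(L), so W
n=9: →6(L), so W
n=10: →8(W), 7(W) — all W, so L
n=11: →9(W), 8(W) — all W, so L
n=12: →10(L), so W
n=13: →11(L), so W
n=14: →11(L), so W
n=15: →13(W), 12(W) — all W, so L
n=16: →14(W), 13(W) — all W, so L
n=17: →15(L), so W
n=18: →16(L), so W
n=19: →16(L), so W
n=20: →18(W), 17(W) — all W, so L
n=21: →19(W), 18(W) — all W, so L
n=22: →20(L), so W
n=23: →21(L), so W
n=24: →21(L), so W
n=25: →23(W), 22(W) — all W, so L
n=26: →24(W), 23(W) — all W, so L
n=27: →25(L), so W
n=28: →26(L), so W
n=29: →26(L), so W
n=30: →28(W), 27(W) — all W, so L
n=31: →29(W), 28(W) — all W, so L
n=32: →30(L), so W
n=33: →31(L), so W
n=34: →31(L), so W
n=35: →33(W), 32(W) — all W, so L
n=36: →34(W), 33(W) — all W, so L
n=37: →35(L), so W
n=38: →36(L), so W
n=39: →36(L), so W
n=40: →38(W), 37(W) — all W, so L
n=41: →39(W), 38(W) — all W, so L
n=42: →40(L), so W
n=43: →41(L), so W
n=44: →41(L), so W
n=45: →43(W), 42(W) — all W, so L
L entries with 0 ≤ n ≤ 45: n = 0, 1, 5, 6, 10, 11, 15, 16, 20, 21, 25, 26, 30, 31, 35, 36, 40, 41, 45; that makes 19.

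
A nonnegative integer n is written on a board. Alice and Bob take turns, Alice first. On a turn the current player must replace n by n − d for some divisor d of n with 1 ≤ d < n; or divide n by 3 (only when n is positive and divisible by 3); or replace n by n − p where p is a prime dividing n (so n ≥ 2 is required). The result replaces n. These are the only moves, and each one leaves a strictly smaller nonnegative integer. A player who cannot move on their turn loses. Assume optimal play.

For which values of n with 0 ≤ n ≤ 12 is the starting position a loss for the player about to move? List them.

Positions with no move are L. A position that does have a move is losing for the player to move precisely when every available move leads to a winning position for the opponent. Fill in the labels:
n=0: no move → L
n=1: no move → L
n=2: →0(L), so W
n=3: →0(L), so W
n=4: →2(W), 3(W) — all W, so L
n=5: →0(L), so W
n=6: →4(L), so W
n=7: →0(L), so W
n=8: →4(L), so W
n=9: →3(W), 6(W), 8(W) — all W, so L
n=10: →9(L), so W
n=11: →0(L), so W
n=12: →4(L), so W
Reading off the rows marked L gives the requested list; there are 4 such values of n.

0, 1, 4, 9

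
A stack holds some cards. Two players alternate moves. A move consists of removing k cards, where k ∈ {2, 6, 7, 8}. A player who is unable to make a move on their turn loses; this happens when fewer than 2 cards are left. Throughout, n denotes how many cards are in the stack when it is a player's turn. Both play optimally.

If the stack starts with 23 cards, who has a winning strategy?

Classify positions by backward induction: terminal positions (no move available) are L. From any other position, the mover wins iff some move reaches an L.
n=0: no move → L
n=1: no move → L
n=2: reaches L-position 0 → W
n=3: reaches L-position 1 → W
n=4: only reaches 2(W), which is W → L
n=5: only reaches 3(W), which is W → L
n=6: reaches L-position 4 → W
n=7: reaches L-position 5 → W
n=8: reaches L-position 1 → W
n=9: reaches L-position 1 → W
n=10: reaches L-position 4 → W
n=11: reaches L-position 5 → W
n=12: reaches L-position 5 → W
n=13: reaches L-position 5 → W
n=14: only reaches 12(W), 8(W), 7(W), 6(W), all W → L
n=15: only reaches 13(W), 9(W), 8(W), 7(W), all W → L
n=16: reaches L-position 14 → W
n=17: reaches L-position 15 → W
n=18: only reaches 16(W), 12(W), 11(W), 10(W), all W → L
n=19: only reaches 17(W), 13(W), 12(W), 11(W), all W → L
n=20: reaches L-position 18 → W
n=21: reaches L-position 19 → W
n=22: reaches L-position 15 → W
n=23: reaches L-position 15 → W
The starting position 23 is W: the player to move should remove 8, leaving 15, handing over an L position.

The first player wins.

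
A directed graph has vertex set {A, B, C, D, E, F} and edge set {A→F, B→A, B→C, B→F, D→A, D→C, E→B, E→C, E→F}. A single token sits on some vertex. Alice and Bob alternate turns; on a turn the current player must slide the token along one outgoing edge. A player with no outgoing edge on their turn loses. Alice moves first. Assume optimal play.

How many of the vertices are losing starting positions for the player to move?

2

Build the W/L table. Terminal = L. A non-terminal position is W if it has a move to some L; otherwise it is L.
Every edge goes from a vertex to one that appears earlier in the order F, C, A, B, D, E, so processing vertices in that order labels each vertex after all of its successors.
F: no outgoing edge → L
C: no outgoing edge → L
A: reaches L-position F → W
B: reaches L-position C → W
D: reaches L-position C → W
E: reaches L-position C → W
The L vertices are C, F; that is 2 in all.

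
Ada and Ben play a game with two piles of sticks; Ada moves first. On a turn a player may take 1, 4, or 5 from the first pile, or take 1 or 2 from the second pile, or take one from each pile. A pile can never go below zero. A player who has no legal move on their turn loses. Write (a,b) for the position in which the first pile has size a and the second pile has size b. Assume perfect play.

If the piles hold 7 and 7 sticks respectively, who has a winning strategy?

Classify positions by backward induction: terminal positions (no move available) are L. From any other position, the mover wins iff some move reaches an L.
No move ever increases a pile, so every position that can arise here has a ≤ 7 and b ≤ 7; it is enough to label the cells with 0 ≤ a ≤ 7 and 0 ≤ b ≤ 7.
Every move lowers a or b (never raises either), so fill the grid row by row in increasing a, and left to right within a row: each cell's successors are then already labelled.
      b=0  b=1  b=2  b=3  b=4  b=5  b=6  b=7
a=0:    L    W    W    L    W    W    L    W
a=1:    W    W    L    W    W    L    W    W
a=2:    L    W    W    W    L    W    W    L
a=3:    W    W    L    W    W    W    L    W
a=4:    W    L    W    W    L    W    W    W
a=5:    W    W    W    W    W    W    W    L
a=6:    W    L    W    W    W    W    L    W
a=7:    W    W    W    L    W    W    W    W
Cells with no legal move (terminal, hence L): (0,0).
The remaining L cells, each justified by listing all of its moves:
(0,3): only reaches (0,2)(W), (0,1)(W), all W → L
(0,6): only reaches (0,5)(W), (0,4)(W), all W → L
(1,2): only reaches (0,2)(W), (1,1)(W), (1,0)(W), (0,1)(W), all W → L
(1,5): only reaches (0,5)(W), (1,4)(W), (1,3)(W), (0,4)(W), all W → L
(2,0): only reaches (1,0)(W), which is W → L
(2,4): only reaches (1,4)(W), (2,3)(W), (2,2)(W), (1,3)(W), all W → L
(2,7): only reaches (1,7)(W), (2,6)(W), (2,5)(W), (1,6)(W), all W → L
(3,2): only reaches (2,2)(W), (3,1)(W), (3,0)(W), (2,1)(W), all W → L
(3,6): only reaches (2,6)(W), (3,5)(W), (3,4)(W), (2,5)(W), all W → L
(4,1): only reaches (3,1)(W), (0,1)(W), (4,0)(W), (3,0)(W), all W → L
(4,4): only reaches (3,4)(W), (0,4)(W), (4,3)(W), (4,2)(W), (3,3)(W), all W → L
(5,7): only reaches (4,7)(W), (1,7)(W), (0,7)(W), (5,6)(W), (5,5)(W), (4,6)(W), all W → L
(6,1): only reaches (5,1)(W), (2,1)(W), (1,1)(W), (6,0)(W), (5,0)(W), all W → L
(6,6): only reaches (5,6)(W), (2,6)(W), (1,6)(W), (6,5)(W), (6,4)(W), (5,5)(W), all W → L
(7,3): only reaches (6,3)(W), (3,3)(W), (2,3)(W), (7,2)(W), (7,1)(W), (6,2)(W), all W → L
Every other cell has at least one move into one of the L cells above, so it is W.
The starting position (7,7) is W: Ada should move to (2,7), handing over an L position.

Ada wins.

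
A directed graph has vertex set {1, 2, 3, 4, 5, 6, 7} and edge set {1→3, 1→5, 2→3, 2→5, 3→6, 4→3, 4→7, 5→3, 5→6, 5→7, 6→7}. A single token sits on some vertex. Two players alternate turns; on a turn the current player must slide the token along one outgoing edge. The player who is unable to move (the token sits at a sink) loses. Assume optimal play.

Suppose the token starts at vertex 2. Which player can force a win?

Use the standard recursion: the mover loses at a terminal position; elsewhere, the mover wins exactly when some move hands the opponent an L position.
Every edge goes from a vertex to one that appears earlier in the order 7, 6, 3, 4, 5, 1, 2, so processing vertices in that order labels each vertex after all of its successors.
7: no outgoing edge → L
6: W (go to 7, an L position)
3: L (sole option 6(W) is W)
4: W (go to 3, an L position)
5: W (go to 3, an L position)
1: W (go to 3, an L position)
2: W (go to 3, an L position)
From 2 the player to move can move to 3, reaching an L position.

The first player wins.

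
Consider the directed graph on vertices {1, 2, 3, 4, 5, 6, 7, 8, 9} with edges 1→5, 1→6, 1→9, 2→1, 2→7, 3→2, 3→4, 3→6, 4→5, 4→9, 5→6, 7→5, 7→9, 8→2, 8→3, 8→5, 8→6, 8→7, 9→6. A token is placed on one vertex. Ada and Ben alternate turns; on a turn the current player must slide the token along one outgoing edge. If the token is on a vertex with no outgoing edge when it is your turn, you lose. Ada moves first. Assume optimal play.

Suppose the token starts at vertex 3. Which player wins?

Use the standard recursion: the mover loses at a terminal position; elsewhere, the mover wins exactly when some move hands the opponent an L position.
Every edge goes from a vertex to one that appears earlier in the order 6, 5, 9, 7, 1, 2, 4, 3, 8, so processing vertices in that order labels each vertex after all of its successors.
6: no outgoing edge → L
5: →6(L), so W
9: →6(L), so W
7: →9(W), 5(W) — all W, so L
1: →6(L), so W
2: →7(L), so W
4: →9(W), 5(W) — all W, so L
3: →4(L), so W
8: →7(L), so W
From 3 Ada can move to 4, reaching an L position.

Ada wins.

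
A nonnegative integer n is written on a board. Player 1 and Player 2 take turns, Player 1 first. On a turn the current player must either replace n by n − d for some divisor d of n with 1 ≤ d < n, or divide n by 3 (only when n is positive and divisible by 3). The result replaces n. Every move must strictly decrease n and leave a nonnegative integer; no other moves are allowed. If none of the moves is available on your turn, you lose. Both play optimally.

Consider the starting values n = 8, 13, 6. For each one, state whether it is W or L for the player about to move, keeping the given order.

Classify positions by backward induction: terminal positions (no move available) are L. From any other position, the mover wins iff some move reaches an L.
n=0: no move → L
n=1: no move → L
n=2: →1(L), so W
n=3: →1(L), so W
n=4: →2(W), 3(W) — all W, so L
n=5: →4(L), so W
n=6: →4(L), so W
n=7: →6(W) only, which is W, so L
n=8: →4(L), so W
n=9: →3(W), 6(W), 8(W) — all W, so L
n=10: →9(L), so W
n=11: →10(W) only, which is W, so L
n=12: →4(L), so W
n=13: →12(W) only, which is W, so L

8: W, 13: L, 6: W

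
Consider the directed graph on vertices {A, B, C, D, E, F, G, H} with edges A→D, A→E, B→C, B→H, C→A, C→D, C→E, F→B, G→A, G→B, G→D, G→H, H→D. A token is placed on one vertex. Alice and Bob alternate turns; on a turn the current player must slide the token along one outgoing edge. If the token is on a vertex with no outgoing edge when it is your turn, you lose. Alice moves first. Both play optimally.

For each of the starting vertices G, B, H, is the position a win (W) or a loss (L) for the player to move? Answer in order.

G: W, B: L, H: W

Work bottom-up. With no move the player to move loses. Otherwise the position is W if at least one move leads to an L position for the opponent, and L if every move leads to a W.
Every edge goes from a vertex to one that appears earlier in the order E, D, A, C, H, B, G, F, so processing vertices in that order labels each vertex after all of its successors.
E: no outgoing edge → L
D: no outgoing edge → L
A: reaches L-position D → W
C: reaches L-position D → W
H: reaches L-position D → W
B: only reaches H(W), C(W), all W → L
G: reaches L-position B → W
F: reaches L-position B → W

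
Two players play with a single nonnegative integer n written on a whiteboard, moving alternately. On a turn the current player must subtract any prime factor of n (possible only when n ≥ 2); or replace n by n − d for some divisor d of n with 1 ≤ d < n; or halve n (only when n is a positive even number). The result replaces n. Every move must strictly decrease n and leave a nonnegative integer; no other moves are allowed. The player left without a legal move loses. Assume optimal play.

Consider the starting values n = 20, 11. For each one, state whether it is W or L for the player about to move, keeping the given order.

Build the W/L table. Terminal = L. A non-terminal position is W if it has a move to some L; otherwise it is L.
n=0: no move → L
n=1: no move → L
n=2: →0(L), so W
n=3: →0(L), so W
n=4: →2(W), 3(W) — all W, so L
n=5: →0(L), so W
n=6: →4(L), so W
n=7: →0(L), so W
n=8: →4(L), so W
n=9: →6(W), 8(W) — all W, so L
n=10: →9(L), so W
n=11: →0(L), so W
n=12: →9(L), so W
n=13: →0(L), so W
n=14: →7(W), 12(W), 13(W) — all W, so L
n=15: →14(L), so W
n=16: →14(L), so W
n=17: →0(L), so W
n=18: →9(L), so W
n=19: →0(L), so W
n=20: →10(W), 15(W), 16(W), 18(W), 19(W) — all W, so L

20: L, 11: W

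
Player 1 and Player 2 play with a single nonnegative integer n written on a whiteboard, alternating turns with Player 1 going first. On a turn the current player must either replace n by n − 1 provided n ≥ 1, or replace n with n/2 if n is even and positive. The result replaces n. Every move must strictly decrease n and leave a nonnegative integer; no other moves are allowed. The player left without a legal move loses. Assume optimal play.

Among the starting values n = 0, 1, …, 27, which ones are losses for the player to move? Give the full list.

Classify positions by backward induction: terminal positions (no move available) are L. From any other position, the mover wins iff some move reaches an L.
n=0: no move → L
n=1: reaches L-position 0 → W
n=2: only reaches 1(W), which is W → L
n=3: reaches L-position 2 → W
n=4: reaches L-position 2 → W
n=5: only reaches 4(W), which is W → L
n=6: reaches L-position 5 → W
n=7: only reaches 6(W), which is W → L
n=8: reaches L-position 7 → W
n=9: only reaches 8(W), which is W → L
n=10: reaches L-position 5 → W
n=11: only reaches 10(W), which is W → L
n=12: reaches L-position 11 → W
n=13: only reaches 12(W), which is W → L
n=14: reaches L-position 7 → W
n=15: only reaches 14(W), which is W → L
n=16: reaches L-position 15 → W
n=17: only reaches 16(W), which is W → L
n=18: reaches L-position 9 → W
n=19: only reaches 18(W), which is W → L
n=20: reaches L-position 19 → W
n=21: only reaches 20(W), which is W → L
n=22: reaches L-position 11 → W
n=23: only reaches 22(W), which is W → L
n=24: reaches L-position 23 → W
n=25: only reaches 24(W), which is W → L
n=26: reaches L-position 13 → W
n=27: only reaches 26(W), which is W → L
The losing starting values of n are exactly the entries labelled L in this table (14 of them).

0, 2, 5, 7, 9, 11, 13, 15, 17, 19, 21, 23, 25, 27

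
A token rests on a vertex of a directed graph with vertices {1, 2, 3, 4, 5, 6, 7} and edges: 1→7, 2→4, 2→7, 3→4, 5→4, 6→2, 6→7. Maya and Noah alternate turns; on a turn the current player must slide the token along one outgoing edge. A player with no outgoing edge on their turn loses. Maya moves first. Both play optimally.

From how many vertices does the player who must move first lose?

2

Positions with no move are L. A position that does have a move is losing for the player to move precisely when every available move leads to a winning position for the opponent. Fill in the labels:
Every edge goes from a vertex to one that appears earlier in the order 4, 7, 2, 5, 6, 1, 3, so processing vertices in that order labels each vertex after all of its successors.
4: no outgoing edge → L
7: no outgoing edge → L
2: reaches L-position 7 → W
5: reaches L-position 4 → W
6: reaches L-position 7 → W
1: reaches L-position 7 → W
3: reaches L-position 4 → W
The L vertices are 4, 7; that is 2 in all.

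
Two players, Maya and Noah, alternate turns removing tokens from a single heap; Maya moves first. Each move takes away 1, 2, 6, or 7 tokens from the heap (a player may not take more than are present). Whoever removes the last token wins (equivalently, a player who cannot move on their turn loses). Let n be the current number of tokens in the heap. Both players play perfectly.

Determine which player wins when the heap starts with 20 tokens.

Maya wins.

Build the W/L table. Terminal = L. A non-terminal position is W if it has a move to some L; otherwise it is L.
n=0: no move → L
n=1: reaches L-position 0 → W
n=2: reaches L-position 0 → W
n=3: only reaches 2(W), 1(W), all W → L
n=4: reaches L-position 3 → W
n=5: reaches L-position 3 → W
n=6: reaches L-position 0 → W
n=7: reaches L-position 0 → W
n=8: only reaches 7(W), 6(W), 2(W), 1(W), all W → L
n=9: reaches L-position 8 → W
n=10: reaches L-position 8 → W
n=11: only reaches 10(W), 9(W), 5(W), 4(W), all W → L
n=12: reaches L-position 11 → W
n=13: reaches L-position 11 → W
n=14: reaches L-position 8 → W
n=15: reaches L-position 8 → W
n=16: only reaches 15(W), 14(W), 10(W), 9(W), all W → L
n=17: reaches L-position 16 → W
n=18: reaches L-position 16 → W
n=19: only reaches 18(W), 17(W), 13(W), 12(W), all W → L
n=20: reaches L-position 19 → W
From 20 Maya can remove 1, leaving 19, reaching an L position.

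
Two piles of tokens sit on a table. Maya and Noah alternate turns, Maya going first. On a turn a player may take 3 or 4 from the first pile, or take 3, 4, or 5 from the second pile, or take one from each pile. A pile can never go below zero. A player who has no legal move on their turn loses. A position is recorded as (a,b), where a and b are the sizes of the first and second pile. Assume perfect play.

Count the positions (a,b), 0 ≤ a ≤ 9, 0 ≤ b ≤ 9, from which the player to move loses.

32

Build the W/L table. Terminal = L. A non-terminal position is W if it has a move to some L; otherwise it is L.
Every move lowers a or b (never raises either), so fill the grid row by row in increasing a, and left to right within a row: each cell's successors are then already labelled.
      b=0  b=1  b=2  b=3  b=4  b=5  b=6  b=7  b=8  b=9
a=0:    L    L    L    W    W    W    W    W    L    L
a=1:    L    W    W    W    W    W    L    L    L    W
a=2:    L    W    L    W    W    W    W    W    W    W
a=3:    W    W    W    W    L    L    L    W    W    W
a=4:    W    W    W    L    L    W    W    W    W    W
a=5:    W    L    W    L    W    W    W    W    W    L
a=6:    W    L    W    L    W    W    W    W    W    L
a=7:    L    L    W    W    W    W    W    L    L    L
a=8:    L    W    W    W    W    W    L    L    W    W
a=9:    L    W    L    W    W    W    W    W    W    W
Cells with no legal move (terminal, hence L): (0,0), (0,1), (0,2), (1,0), (2,0).
The remaining L cells, each justified by listing all of its moves:
(0,8): only reaches (0,5)(W), (0,4)(W), (0,3)(W), all W → L
(0,9): only reaches (0,6)(W), (0,5)(W), (0,4)(W), all W → L
(1,6): only reaches (1,3)(W), (1,2)(W), (1,1)(W), (0,5)(W), all W → L
(1,7): only reaches (1,4)(W), (1,3)(W), (1,2)(W), (0,6)(W), all W → L
(1,8): only reaches (1,5)(W), (1,4)(W), (1,3)(W), (0,7)(W), all W → L
(2,2): only reaches (1,1)(W), which is W → L
(3,4): only reaches (0,4)(W), (3,1)(W), (3,0)(W), (2,3)(W), all W → L
(3,5): only reaches (0,5)(W), (3,2)(W), (3,1)(W), (3,0)(W), (2,4)(W), all W → L
(3,6): only reaches (0,6)(W), (3,3)(W), (3,2)(W), (3,1)(W), (2,5)(W), all W → L
(4,3): only reaches (1,3)(W), (0,3)(W), (4,0)(W), (3,2)(W), all W → L
(4,4): only reaches (1,4)(W), (0,4)(W), (4,1)(W), (4,0)(W), (3,3)(W), all W → L
(5,1): only reaches (2,1)(W), (1,1)(W), (4,0)(W), all W → L
(5,3): only reaches (2,3)(W), (1,3)(W), (5,0)(W), (4,2)(W), all W → L
(5,9): only reaches (2,9)(W), (1,9)(W), (5,6)(W), (5,5)(W), (5,4)(W), (4,8)(W), all W → L
(6,1): only reaches (3,1)(W), (2,1)(W), (5,0)(W), all W → L
(6,3): only reaches (3,3)(W), (2,3)(W), (6,0)(W), (5,2)(W), all W → L
(6,9): only reaches (3,9)(W), (2,9)(W), (6,6)(W), (6,5)(W), (6,4)(W), (5,8)(W), all W → L
(7,0): only reaches (4,0)(W), (3,0)(W), all W → L
(7,1): only reaches (4,1)(W), (3,1)(W), (6,0)(W), all W → L
(7,7): only reaches (4,7)(W), (3,7)(W), (7,4)(W), (7,3)(W), (7,2)(W), (6,6)(W), all W → L
(7,8): only reaches (4,8)(W), (3,8)(W), (7,5)(W), (7,4)(W), (7,3)(W), (6,7)(W), all W → L
(7,9): only reaches (4,9)(W), (3,9)(W), (7,6)(W), (7,5)(W), (7,4)(W), (6,8)(W), all W → L
(8,0): only reaches (5,0)(W), (4,0)(W), all W → L
(8,6): only reaches (5,6)(W), (4,6)(W), (8,3)(W), (8,2)(W), (8,1)(W), (7,5)(W), all W → L
(8,7): only reaches (5,7)(W), (4,7)(W), (8,4)(W), (8,3)(W), (8,2)(W), (7,6)(W), all W → L
(9,0): only reaches (6,0)(W), (5,0)(W), all W → L
(9,2): only reaches (6,2)(W), (5,2)(W), (8,1)(W), all W → L
Every other cell has at least one move into one of the L cells above, so it is W.
L cells per row: a=0: 5, a=1: 4, a=2: 2, a=3: 3, a=4: 2, a=5: 3, a=6: 3, a=7: 5, a=8: 3, a=9: 2; total 32.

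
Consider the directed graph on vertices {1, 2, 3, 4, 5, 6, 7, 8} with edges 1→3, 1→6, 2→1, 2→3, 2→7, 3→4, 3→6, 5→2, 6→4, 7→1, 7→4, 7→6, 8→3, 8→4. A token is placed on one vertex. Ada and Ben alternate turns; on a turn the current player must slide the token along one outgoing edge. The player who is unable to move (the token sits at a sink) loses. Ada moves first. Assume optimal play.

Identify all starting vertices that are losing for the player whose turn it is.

Use the standard recursion: the mover loses at a terminal position; elsewhere, the mover wins exactly when some move hands the opponent an L position.
Every edge goes from a vertex to one that appears earlier in the order 4, 6, 3, 1, 7, 2, 8, 5, so processing vertices in that order labels each vertex after all of its successors.
4: no outgoing edge → L
6: W (go to 4, an L position)
3: W (go to 4, an L position)
1: L (options 3(W), 6(W) are all W)
7: W (go to 1, an L position)
2: W (go to 1, an L position)
8: W (go to 4, an L position)
5: L (sole option 2(W) is W)
Reading off the rows marked L gives the requested list; there are 3 such vertices.

1, 4, 5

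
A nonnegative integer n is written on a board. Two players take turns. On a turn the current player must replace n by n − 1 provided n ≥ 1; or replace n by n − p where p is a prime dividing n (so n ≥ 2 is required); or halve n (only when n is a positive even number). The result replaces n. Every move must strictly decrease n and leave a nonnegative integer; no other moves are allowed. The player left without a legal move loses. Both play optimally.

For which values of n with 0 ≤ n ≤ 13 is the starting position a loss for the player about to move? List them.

Label each position W (a win for the player to move) or L (a loss). A position with no legal move is L; any other position is W exactly when some move reaches an L, and L when every move reaches a W.
n=0: no move → L
n=1: W (go to 0, an L position)
n=2: W (go to 0, an L position)
n=3: W (go to 0, an L position)
n=4: L (options 2(W), 3(W) are all W)
n=5: W (go to 0, an L position)
n=6: W (go to 4, an L position)
n=7: W (go to 0, an L position)
n=8: W (go to 4, an L position)
n=9: L (options 6(W), 8(W) are all W)
n=10: W (go to 9, an L position)
n=11: W (go to 0, an L position)
n=12: W (go to 9, an L position)
n=13: W (go to 0, an L position)
Reading off the rows marked L gives the requested list; there are 3 such values of n.

0, 4, 9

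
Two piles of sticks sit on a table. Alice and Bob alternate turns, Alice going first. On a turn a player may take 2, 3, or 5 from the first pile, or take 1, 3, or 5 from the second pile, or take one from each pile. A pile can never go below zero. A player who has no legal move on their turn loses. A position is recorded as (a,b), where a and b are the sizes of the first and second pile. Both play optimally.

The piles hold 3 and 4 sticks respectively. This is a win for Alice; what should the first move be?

Positions with no move are L. A position that does have a move is losing for the player to move precisely when every available move leads to a winning position for the opponent. Fill in the labels:
No move ever increases a pile, so every position that can arise here has a ≤ 3 and b ≤ 4; it is enough to label the cells with 0 ≤ a ≤ 3 and 0 ≤ b ≤ 4.
Every move lowers a or b (never raises either), so fill the grid row by row in increasing a, and left to right within a row: each cell's successors are then already labelled.
      b=0  b=1  b=2  b=3  b=4
a=0:    L    W    L    W    L
a=1:    L    W    L    W    L
a=2:    W    W    W    W    W
a=3:    W    L    W    L    W
Cells with no legal move (terminal, hence L): (0,0), (1,0).
The remaining L cells, each justified by listing all of its moves:
(0,2): →(0,1)(W) only, which is W, so L
(0,4): →(0,3)(W), (0,1)(W) — all W, so L
(1,2): →(1,1)(W), (0,1)(W) — all W, so L
(1,4): →(1,3)(W), (1,1)(W), (0,3)(W) — all W, so L
(3,1): →(1,1)(W), (0,1)(W), (3,0)(W), (2,0)(W) — all W, so L
(3,3): →(1,3)(W), (0,3)(W), (3,2)(W), (3,0)(W), (2,2)(W) — all W, so L
Every other cell has at least one move into one of the L cells above, so it is W.
From (3,4), the L positions reachable in one move are: (1,4), (0,4), (3,3), (3,1). Any move reaching one of these is winning.

Move to (1,4).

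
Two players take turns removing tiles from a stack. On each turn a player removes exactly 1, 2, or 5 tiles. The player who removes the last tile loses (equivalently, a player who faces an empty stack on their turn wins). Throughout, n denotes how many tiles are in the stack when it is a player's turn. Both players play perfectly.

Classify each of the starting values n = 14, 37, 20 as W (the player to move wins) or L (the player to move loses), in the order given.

Label each position W (a win for the player to move) or L (a loss). A position with no legal move is W; any other position is W exactly when some move reaches an L, and L when every move reaches a W.
n=0: no move; the opponent has just taken the last tile and therefore loses → W
n=1: L (sole option 0(W) is W)
n=2: W (go to 1, an L position)
n=3: W (go to 1, an L position)
n=4: L (options 3(W), 2(W) are all W)
n=5: W (go to 4, an L position)
n=6: W (go to 4, an L position)
n=7: L (options 6(W), 5(W), 2(W) are all W)
n=8: W (go to 7, an L position)
n=9: W (go to 7, an L position)
n=10: L (options 9(W), 8(W), 5(W) are all W)
n=11: W (go to 10, an L position)
n=12: W (go to 10, an L position)
n=13: L (options 12(W), 11(W), 8(W) are all W)
n=14: W (go to 13, an L position)
n=15: W (go to 13, an L position)
n=16: L (options 15(W), 14(W), 11(W) are all W)
n=17: W (go to 16, an L position)
n=18: W (go to 16, an L position)
n=19: L (options 18(W), 17(W), 14(W) are all W)
n=20: W (go to 19, an L position)
n=21: W (go to 19, an L position)
n=22: L (options 21(W), 20(W), 17(W) are all W)
n=23: W (go to 22, an L position)
n=24: W (go to 22, an L position)
n=25: L (options 24(W), 23(W), 20(W) are all W)
n=26: W (go to 25, an L position)
n=27: W (go to 25, an L position)
n=28: L (options 27(W), 26(W), 23(W) are all W)
n=29: W (go to 28, an L position)
n=30: W (go to 28, an L position)
n=31: L (options 30(W), 29(W), 26(W) are all W)
n=32: W (go to 31, an L position)
n=33: W (go to 31, an L position)
n=34: L (options 33(W), 32(W), 29(W) are all W)
n=35: W (go to 34, an L position)
n=36: W (go to 34, an L position)
n=37: L (options 36(W), 35(W), 32(W) are all W)

14: W, 37: L, 20: W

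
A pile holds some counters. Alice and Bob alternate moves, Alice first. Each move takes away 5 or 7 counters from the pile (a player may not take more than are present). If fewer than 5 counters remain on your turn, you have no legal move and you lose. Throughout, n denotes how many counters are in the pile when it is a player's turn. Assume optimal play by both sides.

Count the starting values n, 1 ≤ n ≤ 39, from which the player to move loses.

Use the standard recursion: the mover loses at a terminal position; elsewhere, the mover wins exactly when some move hands the opponent an L position.
n=0: no move → L
n=1: no move → L
n=2: no move → L
n=3: no move → L
n=4: no move → L
n=5: reaches L-position 0 → W
n=6: reaches L-position 1 → W
n=7: reaches L-position 2 → W
n=8: reaches L-position 3 → W
n=9: reaches L-position 4 → W
n=10: reaches L-position 3 → W
n=11: reaches L-position 4 → W
n=12: only reaches 7(W), 5(W), all W → L
n=13: only reaches 8(W), 6(W), all W → L
n=14: only reaches 9(W), 7(W), all W → L
n=15: only reaches 10(W), 8(W), all W → L
n=16: only reaches 11(W), 9(W), all W → L
n=17: reaches L-position 12 → W
n=18: reaches L-position 13 → W
n=19: reaches L-position 14 → W
n=20: reaches L-position 15 → W
n=21: reaches L-position 16 → W
n=22: reaches L-position 15 → W
n=23: reaches L-position 16 → W
n=24: only reaches 19(W), 17(W), all W → L
n=25: only reaches 20(W), 18(W), all W → L
n=26: only reaches 21(W), 19(W), all W → L
n=27: only reaches 22(W), 20(W), all W → L
n=28: only reaches 23(W), 21(W), all W → L
n=29: reaches L-position 24 → W
n=30: reaches L-position 25 → W
n=31: reaches L-position 26 → W
n=32: reaches L-position 27 → W
n=33: reaches L-position 28 → W
n=34: reaches L-position 27 → W
n=35: reaches L-position 28 → W
n=36: only reaches 31(W), 29(W), all W → L
n=37: only reaches 32(W), 30(W), all W → L
n=38: only reaches 33(W), 31(W), all W → L
n=39: only reaches 34(W), 32(W), all W → L
L entries with 1 ≤ n ≤ 39 (n=0 is outside the asked range and is not counted): n = 1, 2, 3, 4, 12, 13, 14, 15, 16, 24, 25, 26, 27, 28, 36, 37, 38, 39; that makes 18.

18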